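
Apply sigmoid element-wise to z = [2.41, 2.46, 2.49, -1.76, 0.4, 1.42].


σ(2.41) = 1/(1+e^-2.41) = 0.9176
σ(2.46) = 1/(1+e^-2.46) = 0.9213
σ(2.49) = 1/(1+e^-2.49) = 0.9234
σ(-1.76) = 1/(1+e^1.76) = 0.1468
σ(0.4) = 1/(1+e^-0.4) = 0.5987
σ(1.42) = 1/(1+e^-1.42) = 0.8053
result = [0.9176, 0.9213, 0.9234, 0.1468, 0.5987, 0.8053]

[0.9176, 0.9213, 0.9234, 0.1468, 0.5987, 0.8053]


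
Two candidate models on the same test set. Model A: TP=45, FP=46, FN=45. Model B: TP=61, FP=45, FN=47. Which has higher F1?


Model A: P=45/91=0.4945, R=45/90=0.5, F1=2PR/(P+R)=2TP/(2TP+FP+FN)=90/181=0.4972
Model B: P=61/106=0.5755, R=61/108=0.5648, F1=2PR/(P+R)=2TP/(2TP+FP+FN)=122/214=0.5701
0.4972 < 0.5701 → Model B

Model B


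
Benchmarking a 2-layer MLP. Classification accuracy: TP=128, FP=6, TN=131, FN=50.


Accuracy = (TP+TN)/(TP+TN+FP+FN)
= (128+131)/(315)
= 259/315 = 82.22%

82.22%


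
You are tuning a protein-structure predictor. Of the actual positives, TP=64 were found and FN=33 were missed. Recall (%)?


Recall = TP/(TP+FN)
= 64/(64+33)
= 64/97 = 65.98%

65.98%


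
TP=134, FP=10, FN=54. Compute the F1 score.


Precision = 134/144 = 0.9306
Recall = 134/188 = 0.7128
F1 = 2·P·R/(P+R) = 2·TP/(2·TP+FP+FN) = 268/(268+10+54) = 268/332 = 0.8072

0.8072


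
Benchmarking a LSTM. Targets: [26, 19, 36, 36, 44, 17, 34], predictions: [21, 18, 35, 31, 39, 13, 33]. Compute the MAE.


Absolute errors: |26-21|=5, |19-18|=1, |36-35|=1, |36-31|=5, |44-39|=5, |17-13|=4, |34-33|=1
Sum = 22
MAE = 22/7 = 22/7

22/7


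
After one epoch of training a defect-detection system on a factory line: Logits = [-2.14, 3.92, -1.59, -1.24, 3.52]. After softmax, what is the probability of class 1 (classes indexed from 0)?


Exponentials: e^-2.14=0.1177, e^3.92=50.4004, e^-1.59=0.2039, e^-1.24=0.2894, e^3.52=33.7844
Sum = 84.7958
Softmax = [0.0014, 0.5944, 0.0024, 0.0034, 0.3984]
p[1] = 50.4004/84.7958 = 0.5944

0.5944


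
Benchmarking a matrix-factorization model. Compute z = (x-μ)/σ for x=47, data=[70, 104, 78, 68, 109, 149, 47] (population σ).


μ = 89.2857, σ = 31.4221
z = (47 - 89.2857)/31.4221 = -1.3457

-1.3457


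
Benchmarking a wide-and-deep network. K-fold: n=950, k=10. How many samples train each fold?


Fold size = 950/10 = 95
Training per fold = 950 - 95 = 855

855


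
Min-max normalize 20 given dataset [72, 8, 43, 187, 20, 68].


min=8, max=187
(20-8)/(187-8) = 12/179 = 0.067

0.067


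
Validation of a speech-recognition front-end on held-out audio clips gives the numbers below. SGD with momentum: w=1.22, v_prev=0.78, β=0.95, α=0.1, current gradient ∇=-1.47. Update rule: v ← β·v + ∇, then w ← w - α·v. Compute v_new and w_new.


v_new = 0.95·0.78 - 1.47 = 0.741 - 1.47 = -0.729
w_new = 1.22 - 0.1·-0.729 = 1.22 + 0.0729 = 1.2929

v_new=-0.729, w_new=1.2929


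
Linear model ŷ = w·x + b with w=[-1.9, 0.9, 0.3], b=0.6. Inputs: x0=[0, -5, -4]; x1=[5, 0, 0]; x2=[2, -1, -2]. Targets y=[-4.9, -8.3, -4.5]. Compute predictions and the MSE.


ŷ0 = (-1.9)·(0) + (0.9)·(-5) + (0.3)·(-4) + 0.6 = -5.1
ŷ1 = (-1.9)·(5) + (0.9)·(0) + (0.3)·(0) + 0.6 = -8.9
ŷ2 = (-1.9)·(2) + (0.9)·(-1) + (0.3)·(-2) + 0.6 = -4.7
errors² = [0.04, 0.36, 0.04]
MSE = 0.4400/3 = 0.1467

0.1467


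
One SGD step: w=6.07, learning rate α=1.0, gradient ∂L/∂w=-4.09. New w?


w_new = w - α·∇
= 6.07 - 1.0·-4.09
= 6.07 + 4.09
= 10.16

10.16


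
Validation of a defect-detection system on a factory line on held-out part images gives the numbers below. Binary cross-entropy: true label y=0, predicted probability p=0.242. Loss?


BCE = -[y·ln(p) + (1-y)·ln(1-p)]
= -0 - 1·ln(1-0.242)
= -ln(0.758) = 0.2771

0.2771


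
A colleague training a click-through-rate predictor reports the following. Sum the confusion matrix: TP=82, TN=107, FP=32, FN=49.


Total = TP + TN + FP + FN
= 82 + 107 + 32 + 49
= 270
(Predicted positive: 114, predicted negative: 156)

270


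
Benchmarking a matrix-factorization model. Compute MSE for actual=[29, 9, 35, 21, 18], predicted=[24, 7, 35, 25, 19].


Squared errors: (29-24)²=25, (9-7)²=4, (35-35)²=0, (21-25)²=16, (18-19)²=1
Sum = 46
MSE = 46/5 = 46/5

46/5


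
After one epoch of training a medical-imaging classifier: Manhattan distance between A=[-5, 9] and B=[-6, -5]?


d = |-5+ 6| + |9+ 5|
  = 1 + 14
  = 15

15


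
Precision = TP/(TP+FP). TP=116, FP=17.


Precision = TP/(TP+FP)
= 116/(116+17)
= 116/133 = 87.22%

87.22%


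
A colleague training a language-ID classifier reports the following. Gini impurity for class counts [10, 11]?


Probabilities: [10/21, 11/21] ≈ [0.4762, 0.5238]
Σpᵢ² = (100 + 121)/21² = 221/441
Gini = 1 - Σpᵢ² = 1 - 221/441 = 0.4989

0.4989


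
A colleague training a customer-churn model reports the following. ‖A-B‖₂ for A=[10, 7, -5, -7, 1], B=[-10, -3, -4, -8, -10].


d = √((10+ 10)² + (7+ 3)² + (-5+ 4)² + (-7+ 8)² + (1+ 10)²)
  = √(400 + 100 + 1 + 1 + 121)
  = √623 = 24.96

24.96


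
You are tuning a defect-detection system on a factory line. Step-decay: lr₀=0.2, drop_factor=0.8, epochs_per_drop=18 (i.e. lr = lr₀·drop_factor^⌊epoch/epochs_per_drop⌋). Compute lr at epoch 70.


n_drops = ⌊70/18⌋ = 3
lr = 0.2·0.8^3 = 0.2·0.512 = 0.1024

0.1024


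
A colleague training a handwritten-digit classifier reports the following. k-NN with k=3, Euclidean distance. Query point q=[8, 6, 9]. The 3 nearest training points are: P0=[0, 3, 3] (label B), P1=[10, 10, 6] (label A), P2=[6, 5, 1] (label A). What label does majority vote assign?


d(q,P0) = 10.4403  (label B)
d(q,P1) = 5.3852  (label A)
d(q,P2) = 8.3066  (label A)
Votes: A=2, B=1
Majority → A

A


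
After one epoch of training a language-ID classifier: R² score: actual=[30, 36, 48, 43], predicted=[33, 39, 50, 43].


ȳ = 39.25
SS_res = Σ(y-ŷ)² = 22
SS_tot = Σ(y-ȳ)² = 186.75
R² = 1 - SS_res/SS_tot = 1 - 0.1178 = 0.8822

0.8822


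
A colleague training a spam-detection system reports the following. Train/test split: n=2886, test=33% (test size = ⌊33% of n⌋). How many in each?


Test = ⌊2886·33/100⌋ = 952
Train = 2886 - 952 = 1934

Train: 1934, Test: 952


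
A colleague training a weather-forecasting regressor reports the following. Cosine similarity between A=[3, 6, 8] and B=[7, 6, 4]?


A·B = 3·7 + 6·6 + 8·4 = 89
‖A‖ = √109 = 10.4403, ‖B‖ = √101 = 10.0499
cos = 89/(√109·√101) = 89/√11009 = 0.8482

0.8482


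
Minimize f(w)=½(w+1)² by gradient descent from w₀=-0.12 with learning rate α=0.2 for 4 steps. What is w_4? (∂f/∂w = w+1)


step 1: grad = -0.12+1 = 0.88; w = -0.12 - 0.2·(0.88) = -0.296
step 2: grad = -0.296+1 = 0.704; w = -0.296 - 0.2·(0.704) = -0.4368
step 3: grad = -0.4368+1 = 0.5632; w = -0.4368 - 0.2·(0.5632) = -0.54944
step 4: grad = -0.54944+1 = 0.45056; w = -0.54944 - 0.2·(0.45056) = -0.639552

-0.639552


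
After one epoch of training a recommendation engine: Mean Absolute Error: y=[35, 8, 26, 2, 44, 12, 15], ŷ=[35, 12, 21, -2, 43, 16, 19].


Absolute errors: |35-35|=0, |8-12|=4, |26-21|=5, |2+ 2|=4, |44-43|=1, |12-16|=4, |15-19|=4
Sum = 22
MAE = 22/7 = 22/7

22/7


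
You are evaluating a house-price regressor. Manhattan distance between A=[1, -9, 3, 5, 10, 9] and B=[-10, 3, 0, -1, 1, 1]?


d = |1+ 10| + |-9-3| + |3-0| + |5+ 1| + |10-1| + |9-1|
  = 11 + 12 + 3 + 6 + 9 + 8
  = 49

49


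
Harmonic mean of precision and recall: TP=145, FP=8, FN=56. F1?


Precision = 145/153 = 0.9477
Recall = 145/201 = 0.7214
F1 = 2·P·R/(P+R) = 2·TP/(2·TP+FP+FN) = 290/(290+8+56) = 290/354 = 0.8192

0.8192


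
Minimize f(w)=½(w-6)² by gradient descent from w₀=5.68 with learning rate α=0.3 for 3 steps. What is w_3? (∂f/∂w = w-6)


step 1: grad = 5.68-6 = -0.32; w = 5.68 - 0.3·(-0.32) = 5.776
step 2: grad = 5.776-6 = -0.224; w = 5.776 - 0.3·(-0.224) = 5.8432
step 3: grad = 5.8432-6 = -0.1568; w = 5.8432 - 0.3·(-0.1568) = 5.89024

5.89024


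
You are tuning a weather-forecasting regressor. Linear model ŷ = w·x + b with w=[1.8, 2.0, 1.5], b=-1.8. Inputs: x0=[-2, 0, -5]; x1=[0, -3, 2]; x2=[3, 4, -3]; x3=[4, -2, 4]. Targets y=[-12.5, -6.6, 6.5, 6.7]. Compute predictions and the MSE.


ŷ0 = (1.8)·(-2) + (2.0)·(0) + (1.5)·(-5) - 1.8 = -12.9
ŷ1 = (1.8)·(0) + (2.0)·(-3) + (1.5)·(2) - 1.8 = -4.8
ŷ2 = (1.8)·(3) + (2.0)·(4) + (1.5)·(-3) - 1.8 = 7.1
ŷ3 = (1.8)·(4) + (2.0)·(-2) + (1.5)·(4) - 1.8 = 7.4
errors² = [0.16, 3.24, 0.36, 0.49]
MSE = 4.2500/4 = 1.0625

1.0625


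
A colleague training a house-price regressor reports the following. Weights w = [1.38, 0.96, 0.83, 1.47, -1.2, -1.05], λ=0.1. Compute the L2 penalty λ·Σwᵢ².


‖w‖₂² = (1.38)² + (0.96)² + (0.83)² + (1.47)² + (-1.2)² + (-1.05)²
     = 1.9044 + 0.9216 + 0.6889 + 2.1609 + 1.44 + 1.1025
     = 8.2183
λ·‖w‖₂² = 0.1·8.2183 = 0.82183

0.82183


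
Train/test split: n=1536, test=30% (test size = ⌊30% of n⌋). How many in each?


Test = ⌊1536·30/100⌋ = 460
Train = 1536 - 460 = 1076

Train: 1076, Test: 460


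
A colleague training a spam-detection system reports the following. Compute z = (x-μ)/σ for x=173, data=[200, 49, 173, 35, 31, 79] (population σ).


μ = 94.5, σ = 67.2997
z = (173 - 94.5)/67.2997 = 1.1664

1.1664


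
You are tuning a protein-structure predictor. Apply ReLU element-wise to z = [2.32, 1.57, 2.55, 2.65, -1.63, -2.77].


ReLU(2.32) = max(0, 2.32) = 2.32
ReLU(1.57) = max(0, 1.57) = 1.57
ReLU(2.55) = max(0, 2.55) = 2.55
ReLU(2.65) = max(0, 2.65) = 2.65
ReLU(-1.63) = max(0, -1.63) = 0.0
ReLU(-2.77) = max(0, -2.77) = 0.0
result = [2.32, 1.57, 2.55, 2.65, 0.0, 0.0]

[2.32, 1.57, 2.55, 2.65, 0.0, 0.0]


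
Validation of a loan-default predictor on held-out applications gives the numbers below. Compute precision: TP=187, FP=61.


Precision = TP/(TP+FP)
= 187/(187+61)
= 187/248 = 75.4%

75.4%


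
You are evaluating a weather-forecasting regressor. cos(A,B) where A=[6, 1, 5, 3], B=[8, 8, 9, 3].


A·B = 6·8 + 1·8 + 5·9 + 3·3 = 110
‖A‖ = √71 = 8.4261, ‖B‖ = √218 = 14.7648
cos = 110/(√71·√218) = 110/√15478 = 0.8842

0.8842


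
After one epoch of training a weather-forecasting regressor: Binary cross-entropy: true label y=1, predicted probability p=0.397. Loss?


BCE = -[y·ln(p) + (1-y)·ln(1-p)]
= -1·ln(0.397) - 0
= -ln(0.397) = 0.9238

0.9238


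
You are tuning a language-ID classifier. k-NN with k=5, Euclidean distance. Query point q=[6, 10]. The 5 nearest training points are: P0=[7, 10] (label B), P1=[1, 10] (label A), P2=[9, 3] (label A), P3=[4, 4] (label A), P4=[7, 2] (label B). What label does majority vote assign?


d(q,P0) = 1.0  (label B)
d(q,P1) = 5.0  (label A)
d(q,P2) = 7.6158  (label A)
d(q,P3) = 6.3246  (label A)
d(q,P4) = 8.0623  (label B)
Votes: A=3, B=2
Majority → A

A


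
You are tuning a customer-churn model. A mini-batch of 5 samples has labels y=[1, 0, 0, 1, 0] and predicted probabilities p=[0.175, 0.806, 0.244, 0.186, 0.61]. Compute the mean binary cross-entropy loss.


L[0] = -ln(0.175) = 1.743
L[1] = -ln(1-0.806) = -ln(0.194) = 1.6399
L[2] = -ln(1-0.244) = -ln(0.756) = 0.2797
L[3] = -ln(0.186) = 1.682
L[4] = -ln(1-0.61) = -ln(0.39) = 0.9416
mean = (1.743 + 1.6399 + 0.2797 + 1.682 + 0.9416)/5 = 1.2572

1.2572


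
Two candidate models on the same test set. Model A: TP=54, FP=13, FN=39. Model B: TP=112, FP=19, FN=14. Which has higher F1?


Model A: P=54/67=0.806, R=54/93=0.5806, F1=2PR/(P+R)=2TP/(2TP+FP+FN)=108/160=0.675
Model B: P=112/131=0.855, R=112/126=0.8889, F1=2PR/(P+R)=2TP/(2TP+FP+FN)=224/257=0.8716
0.675 < 0.8716 → Model B

Model B


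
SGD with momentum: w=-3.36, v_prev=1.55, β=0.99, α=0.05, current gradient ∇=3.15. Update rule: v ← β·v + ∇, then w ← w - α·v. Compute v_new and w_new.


v_new = 0.99·1.55 + 3.15 = 1.5345 + 3.15 = 4.6845
w_new = -3.36 - 0.05·4.6845 = -3.36 - 0.234225 = -3.594225

v_new=4.6845, w_new=-3.594225


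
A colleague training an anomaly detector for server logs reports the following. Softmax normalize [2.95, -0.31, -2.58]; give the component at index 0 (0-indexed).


Exponentials: e^2.95=19.106, e^-0.31=0.7334, e^-2.58=0.0758
Sum = 19.9152
Softmax = [0.9594, 0.0368, 0.0038]
p[0] = 19.106/19.9152 = 0.9594

0.9594


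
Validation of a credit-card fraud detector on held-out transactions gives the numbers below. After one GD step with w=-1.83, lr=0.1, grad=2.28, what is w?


w_new = w - α·∇
= -1.83 - 0.1·2.28
= -1.83 - 0.228
= -2.058

-2.058


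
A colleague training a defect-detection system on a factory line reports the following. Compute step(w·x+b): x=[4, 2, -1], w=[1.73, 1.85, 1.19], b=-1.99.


z = (4)·(1.73) + (2)·(1.85) + (-1)·(1.19) - 1.99
  = 7.44
step(z) = 1 (z≥0)

1


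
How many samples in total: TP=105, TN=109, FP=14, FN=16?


Total = TP + TN + FP + FN
= 105 + 109 + 14 + 16
= 244
(Predicted positive: 119, predicted negative: 125)

244


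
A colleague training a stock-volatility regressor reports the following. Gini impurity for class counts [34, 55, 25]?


Probabilities: [34/114, 55/114, 25/114] ≈ [0.2982, 0.4825, 0.2193]
Σpᵢ² = (1156 + 3025 + 625)/114² = 4806/12996
Gini = 1 - Σpᵢ² = 1 - 4806/12996 = 0.6302

0.6302


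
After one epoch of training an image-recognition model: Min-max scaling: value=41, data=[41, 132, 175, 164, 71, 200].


min=41, max=200
(41-41)/(200-41) = 0/159 = 0.0

0.0


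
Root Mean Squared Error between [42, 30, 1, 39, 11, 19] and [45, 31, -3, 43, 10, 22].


MSE = 52/6 = 8.6667
RMSE = √(52/6) = 2.9439

2.9439


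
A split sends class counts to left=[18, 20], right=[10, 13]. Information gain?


Parent = [28, 33], H_parent = 0.9951
H_left = 0.998 (n=38), H_right = 0.9877 (n=23)
H_children = (38/61)·0.998 + (23/61)·0.9877 = 0.9941
IG = 0.9951 - 0.9941 = 0.001

0.001


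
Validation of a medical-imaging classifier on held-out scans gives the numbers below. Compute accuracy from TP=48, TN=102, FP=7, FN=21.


Accuracy = (TP+TN)/(TP+TN+FP+FN)
= (48+102)/(178)
= 150/178 = 84.27%

84.27%


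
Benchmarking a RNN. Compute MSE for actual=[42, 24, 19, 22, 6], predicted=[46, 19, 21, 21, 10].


Squared errors: (42-46)²=16, (24-19)²=25, (19-21)²=4, (22-21)²=1, (6-10)²=16
Sum = 62
MSE = 62/5 = 62/5

62/5


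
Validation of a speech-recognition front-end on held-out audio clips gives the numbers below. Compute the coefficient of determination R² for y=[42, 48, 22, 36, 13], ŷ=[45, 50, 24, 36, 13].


ȳ = 32.2
SS_res = Σ(y-ŷ)² = 17
SS_tot = Σ(y-ȳ)² = 832.8
R² = 1 - SS_res/SS_tot = 1 - 0.0204 = 0.9796

0.9796


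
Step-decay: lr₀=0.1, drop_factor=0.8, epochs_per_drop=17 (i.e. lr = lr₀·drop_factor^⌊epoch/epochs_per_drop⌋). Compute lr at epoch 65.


n_drops = ⌊65/17⌋ = 3
lr = 0.1·0.8^3 = 0.1·0.512 = 0.0512

0.0512


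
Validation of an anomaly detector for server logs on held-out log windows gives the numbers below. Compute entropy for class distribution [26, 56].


Probabilities: [26/82, 56/82] ≈ [0.3171, 0.6829]
H = -((26/82)·log₂(26/82) + (56/82)·log₂(56/82))
  = 0.9012 bits

0.9012 bits


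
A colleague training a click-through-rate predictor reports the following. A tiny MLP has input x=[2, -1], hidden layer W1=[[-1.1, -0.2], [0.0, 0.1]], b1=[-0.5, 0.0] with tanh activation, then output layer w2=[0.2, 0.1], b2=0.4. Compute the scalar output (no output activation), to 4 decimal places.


z1[0] = (-1.1)·(2) + (-0.2)·(-1) - 0.5 = -2.5
z1[1] = (0.0)·(2) + (0.1)·(-1) + 0.0 = -0.1
h = tanh(z1) = [-0.9866, -0.0997]
output = (0.2)·(-0.9866) + (0.1)·(-0.0997) + 0.4 = 0.1927

0.1927


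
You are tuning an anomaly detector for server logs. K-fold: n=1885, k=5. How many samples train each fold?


Fold size = 1885/5 = 377
Training per fold = 1885 - 377 = 1508

1508


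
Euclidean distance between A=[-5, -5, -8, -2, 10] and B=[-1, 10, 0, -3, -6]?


d = √((-5+ 1)² + (-5-10)² + (-8-0)² + (-2+ 3)² + (10+ 6)²)
  = √(16 + 225 + 64 + 1 + 256)
  = √562 = 23.7065

23.7065


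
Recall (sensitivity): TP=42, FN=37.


Recall = TP/(TP+FN)
= 42/(42+37)
= 42/79 = 53.16%

53.16%


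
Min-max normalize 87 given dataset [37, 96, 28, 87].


min=28, max=96
(87-28)/(96-28) = 59/68 = 0.8676

0.8676


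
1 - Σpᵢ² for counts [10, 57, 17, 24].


Probabilities: [10/108, 57/108, 17/108, 24/108] ≈ [0.0926, 0.5278, 0.1574, 0.2222]
Σpᵢ² = (100 + 3249 + 289 + 576)/108² = 4214/11664
Gini = 1 - Σpᵢ² = 1 - 4214/11664 = 0.6387

0.6387


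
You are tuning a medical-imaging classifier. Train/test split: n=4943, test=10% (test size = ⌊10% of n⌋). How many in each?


Test = ⌊4943·10/100⌋ = 494
Train = 4943 - 494 = 4449

Train: 4449, Test: 494


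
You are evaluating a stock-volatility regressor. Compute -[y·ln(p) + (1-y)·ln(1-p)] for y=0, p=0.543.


BCE = -[y·ln(p) + (1-y)·ln(1-p)]
= -0 - 1·ln(1-0.543)
= -ln(0.457) = 0.7831

0.7831


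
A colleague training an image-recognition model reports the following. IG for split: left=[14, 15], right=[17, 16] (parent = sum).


Parent = [31, 31], H_parent = 1
H_left = 0.9991 (n=29), H_right = 0.9993 (n=33)
H_children = (29/62)·0.9991 + (33/62)·0.9993 = 0.9992
IG = 1 - 0.9992 = 0.0008

0.0008


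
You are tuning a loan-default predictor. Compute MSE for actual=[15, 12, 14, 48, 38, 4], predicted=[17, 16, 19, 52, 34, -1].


Squared errors: (15-17)²=4, (12-16)²=16, (14-19)²=25, (48-52)²=16, (38-34)²=16, (4+ 1)²=25
Sum = 102
MSE = 102/6 = 17

17


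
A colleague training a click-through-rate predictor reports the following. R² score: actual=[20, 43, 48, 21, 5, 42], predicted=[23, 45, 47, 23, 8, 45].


ȳ = 29.8333
SS_res = Σ(y-ŷ)² = 36
SS_tot = Σ(y-ȳ)² = 1442.83
R² = 1 - SS_res/SS_tot = 1 - 0.025 = 0.975

0.975


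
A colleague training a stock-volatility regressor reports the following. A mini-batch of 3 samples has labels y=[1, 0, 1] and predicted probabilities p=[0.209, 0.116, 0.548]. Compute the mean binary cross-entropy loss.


L[0] = -ln(0.209) = 1.5654
L[1] = -ln(1-0.116) = -ln(0.884) = 0.1233
L[2] = -ln(0.548) = 0.6015
mean = (1.5654 + 0.1233 + 0.6015)/3 = 0.7634

0.7634


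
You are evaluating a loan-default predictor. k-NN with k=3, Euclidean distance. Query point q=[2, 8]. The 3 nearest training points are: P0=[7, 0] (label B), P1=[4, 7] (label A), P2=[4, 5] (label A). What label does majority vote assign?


d(q,P0) = 9.434  (label B)
d(q,P1) = 2.2361  (label A)
d(q,P2) = 3.6056  (label A)
Votes: A=2, B=1
Majority → A

A


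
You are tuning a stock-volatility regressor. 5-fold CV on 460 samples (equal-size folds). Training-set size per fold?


Fold size = 460/5 = 92
Training per fold = 460 - 92 = 368

368


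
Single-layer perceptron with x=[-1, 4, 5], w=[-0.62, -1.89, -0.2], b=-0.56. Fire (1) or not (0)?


z = (-1)·(-0.62) + (4)·(-1.89) + (5)·(-0.2) - 0.56
  = -8.5
step(z) = 0 (z<0)

0


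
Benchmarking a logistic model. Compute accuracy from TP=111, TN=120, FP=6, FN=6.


Accuracy = (TP+TN)/(TP+TN+FP+FN)
= (111+120)/(243)
= 231/243 = 95.06%

95.06%


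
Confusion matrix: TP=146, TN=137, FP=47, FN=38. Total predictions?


Total = TP + TN + FP + FN
= 146 + 137 + 47 + 38
= 368
(Predicted positive: 193, predicted negative: 175)

368


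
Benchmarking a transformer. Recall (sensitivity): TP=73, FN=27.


Recall = TP/(TP+FN)
= 73/(73+27)
= 73/100 = 73.0%

73.0%


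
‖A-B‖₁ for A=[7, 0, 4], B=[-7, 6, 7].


d = |7+ 7| + |0-6| + |4-7|
  = 14 + 6 + 3
  = 23

23


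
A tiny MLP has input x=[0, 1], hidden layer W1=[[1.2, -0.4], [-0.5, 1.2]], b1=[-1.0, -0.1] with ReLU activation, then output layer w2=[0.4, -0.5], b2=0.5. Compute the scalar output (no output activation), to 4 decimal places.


z1[0] = (1.2)·(0) + (-0.4)·(1) - 1.0 = -1.4
z1[1] = (-0.5)·(0) + (1.2)·(1) - 0.1 = 1.1
h = ReLU(z1) = [0.0, 1.1]
output = (0.4)·(0.0) + (-0.5)·(1.1) + 0.5 = -0.05

-0.05


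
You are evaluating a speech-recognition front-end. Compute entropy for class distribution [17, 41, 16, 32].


Probabilities: [17/106, 41/106, 16/106, 32/106] ≈ [0.1604, 0.3868, 0.1509, 0.3019]
H = -((17/106)·log₂(17/106) + (41/106)·log₂(41/106) + (16/106)·log₂(16/106) + (32/106)·log₂(32/106))
  = 1.8869 bits

1.8869 bits


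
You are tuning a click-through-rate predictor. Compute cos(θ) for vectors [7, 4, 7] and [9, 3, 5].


A·B = 7·9 + 4·3 + 7·5 = 110
‖A‖ = √114 = 10.6771, ‖B‖ = √115 = 10.7238
cos = 110/(√114·√115) = 110/√13110 = 0.9607

0.9607


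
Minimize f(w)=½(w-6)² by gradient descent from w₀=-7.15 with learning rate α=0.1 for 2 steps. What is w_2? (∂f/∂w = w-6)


step 1: grad = -7.15-6 = -13.15; w = -7.15 - 0.1·(-13.15) = -5.835
step 2: grad = -5.835-6 = -11.835; w = -5.835 - 0.1·(-11.835) = -4.6515

-4.6515


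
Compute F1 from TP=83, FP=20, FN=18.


Precision = 83/103 = 0.8058
Recall = 83/101 = 0.8218
F1 = 2·P·R/(P+R) = 2·TP/(2·TP+FP+FN) = 166/(166+20+18) = 166/204 = 0.8137

0.8137


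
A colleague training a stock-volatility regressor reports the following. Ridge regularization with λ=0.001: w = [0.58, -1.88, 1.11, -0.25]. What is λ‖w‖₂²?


‖w‖₂² = (0.58)² + (-1.88)² + (1.11)² + (-0.25)²
     = 0.3364 + 3.5344 + 1.2321 + 0.0625
     = 5.1654
λ·‖w‖₂² = 0.001·5.1654 = 0.005165

0.005165


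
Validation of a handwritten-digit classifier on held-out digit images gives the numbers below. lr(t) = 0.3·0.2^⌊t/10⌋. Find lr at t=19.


n_drops = ⌊19/10⌋ = 1
lr = 0.3·0.2^1 = 0.3·0.2 = 0.06

0.06


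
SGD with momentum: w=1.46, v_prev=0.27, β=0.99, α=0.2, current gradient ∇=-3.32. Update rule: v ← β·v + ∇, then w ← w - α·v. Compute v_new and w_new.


v_new = 0.99·0.27 - 3.32 = 0.2673 - 3.32 = -3.0527
w_new = 1.46 - 0.2·-3.0527 = 1.46 + 0.61054 = 2.07054

v_new=-3.0527, w_new=2.07054


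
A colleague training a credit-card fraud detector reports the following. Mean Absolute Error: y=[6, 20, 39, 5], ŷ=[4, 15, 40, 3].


Absolute errors: |6-4|=2, |20-15|=5, |39-40|=1, |5-3|=2
Sum = 10
MAE = 10/4 = 5/2

5/2


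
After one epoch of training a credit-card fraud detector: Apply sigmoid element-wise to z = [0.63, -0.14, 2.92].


σ(0.63) = 1/(1+e^-0.63) = 0.6525
σ(-0.14) = 1/(1+e^0.14) = 0.4651
σ(2.92) = 1/(1+e^-2.92) = 0.9488
result = [0.6525, 0.4651, 0.9488]

[0.6525, 0.4651, 0.9488]


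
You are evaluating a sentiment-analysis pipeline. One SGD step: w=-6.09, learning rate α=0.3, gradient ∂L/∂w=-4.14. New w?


w_new = w - α·∇
= -6.09 - 0.3·-4.14
= -6.09 + 1.242
= -4.848

-4.848


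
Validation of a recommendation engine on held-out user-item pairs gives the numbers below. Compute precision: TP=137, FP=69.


Precision = TP/(TP+FP)
= 137/(137+69)
= 137/206 = 66.5%

66.5%


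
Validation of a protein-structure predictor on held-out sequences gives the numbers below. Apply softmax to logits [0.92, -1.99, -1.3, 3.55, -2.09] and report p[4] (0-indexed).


Exponentials: e^0.92=2.5093, e^-1.99=0.1367, e^-1.3=0.2725, e^3.55=34.8133, e^-2.09=0.1237
Sum = 37.8555
Softmax = [0.0663, 0.0036, 0.0072, 0.9196, 0.0033]
p[4] = 0.1237/37.8555 = 0.0033

0.0033


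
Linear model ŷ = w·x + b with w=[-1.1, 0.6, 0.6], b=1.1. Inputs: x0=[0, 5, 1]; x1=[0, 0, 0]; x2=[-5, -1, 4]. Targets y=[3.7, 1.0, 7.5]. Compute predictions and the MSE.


ŷ0 = (-1.1)·(0) + (0.6)·(5) + (0.6)·(1) + 1.1 = 4.7
ŷ1 = (-1.1)·(0) + (0.6)·(0) + (0.6)·(0) + 1.1 = 1.1
ŷ2 = (-1.1)·(-5) + (0.6)·(-1) + (0.6)·(4) + 1.1 = 8.4
errors² = [1.0, 0.01, 0.81]
MSE = 1.8200/3 = 0.6067

0.6067


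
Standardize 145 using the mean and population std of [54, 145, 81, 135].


μ = 103.75, σ = 37.6522
z = (145 - 103.75)/37.6522 = 1.0956

1.0956


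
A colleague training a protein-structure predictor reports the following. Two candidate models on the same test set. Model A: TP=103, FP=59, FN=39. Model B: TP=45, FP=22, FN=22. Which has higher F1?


Model A: P=103/162=0.6358, R=103/142=0.7254, F1=2PR/(P+R)=2TP/(2TP+FP+FN)=206/304=0.6776
Model B: P=45/67=0.6716, R=45/67=0.6716, F1=2PR/(P+R)=2TP/(2TP+FP+FN)=90/134=0.6716
0.6776 > 0.6716 → Model A

Model A


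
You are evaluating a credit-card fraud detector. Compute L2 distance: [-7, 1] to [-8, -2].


d = √((-7+ 8)² + (1+ 2)²)
  = √(1 + 9)
  = √10 = 3.1623

3.1623


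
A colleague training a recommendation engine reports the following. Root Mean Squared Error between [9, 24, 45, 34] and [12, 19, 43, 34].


MSE = 38/4 = 9.5
RMSE = √(38/4) = 3.0822

3.0822


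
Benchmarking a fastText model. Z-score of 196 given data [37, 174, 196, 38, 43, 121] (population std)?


μ = 101.5, σ = 66.0574
z = (196 - 101.5)/66.0574 = 1.4306

1.4306


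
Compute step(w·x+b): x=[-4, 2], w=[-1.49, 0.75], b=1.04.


z = (-4)·(-1.49) + (2)·(0.75) + 1.04
  = 8.5
step(z) = 1 (z≥0)

1


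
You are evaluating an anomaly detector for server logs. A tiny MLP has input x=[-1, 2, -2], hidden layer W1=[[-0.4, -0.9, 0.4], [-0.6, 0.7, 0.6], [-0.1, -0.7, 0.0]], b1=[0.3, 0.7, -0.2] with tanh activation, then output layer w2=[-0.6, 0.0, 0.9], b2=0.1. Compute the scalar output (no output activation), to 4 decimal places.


z1[0] = (-0.4)·(-1) + (-0.9)·(2) + (0.4)·(-2) + 0.3 = -1.9
z1[1] = (-0.6)·(-1) + (0.7)·(2) + (0.6)·(-2) + 0.7 = 1.5
z1[2] = (-0.1)·(-1) + (-0.7)·(2) + (0.0)·(-2) - 0.2 = -1.5
h = tanh(z1) = [-0.9562, 0.9051, -0.9051]
output = (-0.6)·(-0.9562) + (0.0)·(0.9051) + (0.9)·(-0.9051) + 0.1 = -0.1409

-0.1409


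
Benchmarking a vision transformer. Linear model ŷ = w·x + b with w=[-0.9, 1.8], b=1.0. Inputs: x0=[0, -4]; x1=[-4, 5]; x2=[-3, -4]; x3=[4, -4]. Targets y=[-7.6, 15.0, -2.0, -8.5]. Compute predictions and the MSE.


ŷ0 = (-0.9)·(0) + (1.8)·(-4) + 1.0 = -6.2
ŷ1 = (-0.9)·(-4) + (1.8)·(5) + 1.0 = 13.6
ŷ2 = (-0.9)·(-3) + (1.8)·(-4) + 1.0 = -3.5
ŷ3 = (-0.9)·(4) + (1.8)·(-4) + 1.0 = -9.8
errors² = [1.96, 1.96, 2.25, 1.69]
MSE = 7.8600/4 = 1.965

1.965


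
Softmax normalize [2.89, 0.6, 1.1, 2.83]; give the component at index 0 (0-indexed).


Exponentials: e^2.89=17.9933, e^0.6=1.8221, e^1.1=3.0042, e^2.83=16.9455
Sum = 39.7651
Softmax = [0.4525, 0.0458, 0.0755, 0.4261]
p[0] = 17.9933/39.7651 = 0.4525

0.4525


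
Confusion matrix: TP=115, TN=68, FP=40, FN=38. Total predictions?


Total = TP + TN + FP + FN
= 115 + 68 + 40 + 38
= 261
(Predicted positive: 155, predicted negative: 106)

261


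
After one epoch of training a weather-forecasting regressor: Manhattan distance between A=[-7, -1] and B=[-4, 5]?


d = |-7+ 4| + |-1-5|
  = 3 + 6
  = 9

9


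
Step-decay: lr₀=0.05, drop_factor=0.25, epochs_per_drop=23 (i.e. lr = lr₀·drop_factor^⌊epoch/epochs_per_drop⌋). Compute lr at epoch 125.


n_drops = ⌊125/23⌋ = 5
lr = 0.05·0.25^5 = 0.05·0.0009765625 = 0.000048828125

0.000048828125


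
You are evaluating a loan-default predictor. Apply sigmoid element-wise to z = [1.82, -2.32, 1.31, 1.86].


σ(1.82) = 1/(1+e^-1.82) = 0.8606
σ(-2.32) = 1/(1+e^2.32) = 0.0895
σ(1.31) = 1/(1+e^-1.31) = 0.7875
σ(1.86) = 1/(1+e^-1.86) = 0.8653
result = [0.8606, 0.0895, 0.7875, 0.8653]

[0.8606, 0.0895, 0.7875, 0.8653]


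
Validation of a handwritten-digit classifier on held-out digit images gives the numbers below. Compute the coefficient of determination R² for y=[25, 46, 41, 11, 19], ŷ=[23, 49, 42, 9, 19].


ȳ = 28.4
SS_res = Σ(y-ŷ)² = 18
SS_tot = Σ(y-ȳ)² = 871.2
R² = 1 - SS_res/SS_tot = 1 - 0.0207 = 0.9793

0.9793


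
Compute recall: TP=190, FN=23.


Recall = TP/(TP+FN)
= 190/(190+23)
= 190/213 = 89.2%

89.2%


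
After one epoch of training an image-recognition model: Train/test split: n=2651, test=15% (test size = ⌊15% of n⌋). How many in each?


Test = ⌊2651·15/100⌋ = 397
Train = 2651 - 397 = 2254

Train: 2254, Test: 397


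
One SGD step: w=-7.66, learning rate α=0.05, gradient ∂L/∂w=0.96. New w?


w_new = w - α·∇
= -7.66 - 0.05·0.96
= -7.66 - 0.048
= -7.708

-7.708


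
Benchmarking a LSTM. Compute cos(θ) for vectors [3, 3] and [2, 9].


A·B = 3·2 + 3·9 = 33
‖A‖ = √18 = 4.2426, ‖B‖ = √85 = 9.2195
cos = 33/(√18·√85) = 33/√1530 = 0.8437

0.8437


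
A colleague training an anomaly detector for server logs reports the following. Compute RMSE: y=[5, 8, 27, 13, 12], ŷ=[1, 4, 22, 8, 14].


MSE = 86/5 = 17.2
RMSE = √(86/5) = 4.1473

4.1473


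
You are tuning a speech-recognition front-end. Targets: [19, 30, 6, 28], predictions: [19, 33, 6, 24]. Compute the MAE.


Absolute errors: |19-19|=0, |30-33|=3, |6-6|=0, |28-24|=4
Sum = 7
MAE = 7/4 = 7/4

7/4


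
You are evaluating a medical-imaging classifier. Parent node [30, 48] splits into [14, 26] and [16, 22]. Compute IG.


Parent = [30, 48], H_parent = 0.9612
H_left = 0.9341 (n=40), H_right = 0.9819 (n=38)
H_children = (40/78)·0.9341 + (38/78)·0.9819 = 0.9574
IG = 0.9612 - 0.9574 = 0.0038

0.0038


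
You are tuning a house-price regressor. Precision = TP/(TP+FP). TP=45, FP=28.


Precision = TP/(TP+FP)
= 45/(45+28)
= 45/73 = 61.64%

61.64%


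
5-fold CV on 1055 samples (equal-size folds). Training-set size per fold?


Fold size = 1055/5 = 211
Training per fold = 1055 - 211 = 844

844


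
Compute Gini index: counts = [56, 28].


Probabilities: [56/84, 28/84] ≈ [0.6667, 0.3333]
Σpᵢ² = (3136 + 784)/84² = 3920/7056
Gini = 1 - Σpᵢ² = 1 - 3920/7056 = 0.4444

0.4444


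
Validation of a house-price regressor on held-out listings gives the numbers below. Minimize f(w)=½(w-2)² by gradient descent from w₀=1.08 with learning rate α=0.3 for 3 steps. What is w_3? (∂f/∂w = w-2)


step 1: grad = 1.08-2 = -0.92; w = 1.08 - 0.3·(-0.92) = 1.356
step 2: grad = 1.356-2 = -0.644; w = 1.356 - 0.3·(-0.644) = 1.5492
step 3: grad = 1.5492-2 = -0.4508; w = 1.5492 - 0.3·(-0.4508) = 1.68444

1.68444


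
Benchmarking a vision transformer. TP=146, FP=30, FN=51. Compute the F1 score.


Precision = 146/176 = 0.8295
Recall = 146/197 = 0.7411
F1 = 2·P·R/(P+R) = 2·TP/(2·TP+FP+FN) = 292/(292+30+51) = 292/373 = 0.7828

0.7828


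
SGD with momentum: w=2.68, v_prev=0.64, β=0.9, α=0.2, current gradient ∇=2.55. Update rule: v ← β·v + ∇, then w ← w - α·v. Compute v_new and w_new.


v_new = 0.9·0.64 + 2.55 = 0.576 + 2.55 = 3.126
w_new = 2.68 - 0.2·3.126 = 2.68 - 0.6252 = 2.0548

v_new=3.126, w_new=2.0548


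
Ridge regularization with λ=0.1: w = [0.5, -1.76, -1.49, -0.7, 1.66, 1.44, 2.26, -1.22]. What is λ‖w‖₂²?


‖w‖₂² = (0.5)² + (-1.76)² + (-1.49)² + (-0.7)² + (1.66)² + (1.44)² + (2.26)² + (-1.22)²
     = 0.25 + 3.0976 + 2.2201 + 0.49 + 2.7556 + 2.0736 + 5.1076 + 1.4884
     = 17.4829
λ·‖w‖₂² = 0.1·17.4829 = 1.74829

1.74829


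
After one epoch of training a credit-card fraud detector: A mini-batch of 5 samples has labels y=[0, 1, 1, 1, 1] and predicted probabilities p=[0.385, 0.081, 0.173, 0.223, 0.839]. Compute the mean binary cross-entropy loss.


L[0] = -ln(1-0.385) = -ln(0.615) = 0.4861
L[1] = -ln(0.081) = 2.5133
L[2] = -ln(0.173) = 1.7545
L[3] = -ln(0.223) = 1.5006
L[4] = -ln(0.839) = 0.1755
mean = (0.4861 + 2.5133 + 1.7545 + 1.5006 + 0.1755)/5 = 1.286

1.286


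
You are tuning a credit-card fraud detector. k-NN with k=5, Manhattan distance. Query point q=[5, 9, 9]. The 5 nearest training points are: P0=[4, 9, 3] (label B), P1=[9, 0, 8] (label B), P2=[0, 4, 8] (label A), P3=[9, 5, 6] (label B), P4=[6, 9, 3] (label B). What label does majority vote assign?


d(q,P0) = 7  (label B)
d(q,P1) = 14  (label B)
d(q,P2) = 11  (label A)
d(q,P3) = 11  (label B)
d(q,P4) = 7  (label B)
Votes: A=1, B=4
Majority → B

B


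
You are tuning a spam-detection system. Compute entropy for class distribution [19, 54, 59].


Probabilities: [19/132, 54/132, 59/132] ≈ [0.1439, 0.4091, 0.447]
H = -((19/132)·log₂(19/132) + (54/132)·log₂(54/132) + (59/132)·log₂(59/132))
  = 1.4493 bits

1.4493 bits


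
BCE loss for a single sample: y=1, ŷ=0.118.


BCE = -[y·ln(p) + (1-y)·ln(1-p)]
= -1·ln(0.118) - 0
= -ln(0.118) = 2.1371

2.1371


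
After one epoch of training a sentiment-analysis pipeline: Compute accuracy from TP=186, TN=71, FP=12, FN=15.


Accuracy = (TP+TN)/(TP+TN+FP+FN)
= (186+71)/(284)
= 257/284 = 90.49%

90.49%


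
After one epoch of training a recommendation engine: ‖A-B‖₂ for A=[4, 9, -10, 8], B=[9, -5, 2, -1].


d = √((4-9)² + (9+ 5)² + (-10-2)² + (8+ 1)²)
  = √(25 + 196 + 144 + 81)
  = √446 = 21.1187

21.1187


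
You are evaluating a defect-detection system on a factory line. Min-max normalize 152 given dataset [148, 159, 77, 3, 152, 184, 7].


min=3, max=184
(152-3)/(184-3) = 149/181 = 0.8232

0.8232


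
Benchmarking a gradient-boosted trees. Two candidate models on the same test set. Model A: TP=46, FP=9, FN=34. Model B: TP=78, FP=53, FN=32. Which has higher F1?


Model A: P=46/55=0.8364, R=46/80=0.575, F1=2PR/(P+R)=2TP/(2TP+FP+FN)=92/135=0.6815
Model B: P=78/131=0.5954, R=78/110=0.7091, F1=2PR/(P+R)=2TP/(2TP+FP+FN)=156/241=0.6473
0.6815 > 0.6473 → Model A

Model A


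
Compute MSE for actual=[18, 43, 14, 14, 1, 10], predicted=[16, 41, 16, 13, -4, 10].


Squared errors: (18-16)²=4, (43-41)²=4, (14-16)²=4, (14-13)²=1, (1+ 4)²=25, (10-10)²=0
Sum = 38
MSE = 38/6 = 19/3

19/3


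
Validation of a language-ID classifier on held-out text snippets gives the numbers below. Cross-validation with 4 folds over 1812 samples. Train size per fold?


Fold size = 1812/4 = 453
Training per fold = 1812 - 453 = 1359

1359


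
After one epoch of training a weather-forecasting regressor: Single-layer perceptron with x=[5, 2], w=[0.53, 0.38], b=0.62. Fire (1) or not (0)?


z = (5)·(0.53) + (2)·(0.38) + 0.62
  = 4.03
step(z) = 1 (z≥0)

1


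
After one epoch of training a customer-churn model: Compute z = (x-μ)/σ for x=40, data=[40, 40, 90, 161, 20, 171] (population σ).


μ = 87, σ = 59.7885
z = (40 - 87)/59.7885 = -0.7861

-0.7861


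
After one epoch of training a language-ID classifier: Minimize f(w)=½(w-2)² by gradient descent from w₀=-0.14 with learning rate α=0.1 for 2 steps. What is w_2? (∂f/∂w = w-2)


step 1: grad = -0.14-2 = -2.14; w = -0.14 - 0.1·(-2.14) = 0.074
step 2: grad = 0.074-2 = -1.926; w = 0.074 - 0.1·(-1.926) = 0.2666

0.2666


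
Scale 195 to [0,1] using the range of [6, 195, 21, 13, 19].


min=6, max=195
(195-6)/(195-6) = 189/189 = 1.0

1.0


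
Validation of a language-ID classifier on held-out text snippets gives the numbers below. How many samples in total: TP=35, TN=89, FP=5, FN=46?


Total = TP + TN + FP + FN
= 35 + 89 + 5 + 46
= 175
(Predicted positive: 40, predicted negative: 135)

175


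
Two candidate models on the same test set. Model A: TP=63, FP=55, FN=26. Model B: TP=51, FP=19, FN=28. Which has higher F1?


Model A: P=63/118=0.5339, R=63/89=0.7079, F1=2PR/(P+R)=2TP/(2TP+FP+FN)=126/207=0.6087
Model B: P=51/70=0.7286, R=51/79=0.6456, F1=2PR/(P+R)=2TP/(2TP+FP+FN)=102/149=0.6846
0.6087 < 0.6846 → Model B

Model B


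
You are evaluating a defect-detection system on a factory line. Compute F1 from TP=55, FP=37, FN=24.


Precision = 55/92 = 0.5978
Recall = 55/79 = 0.6962
F1 = 2·P·R/(P+R) = 2·TP/(2·TP+FP+FN) = 110/(110+37+24) = 110/171 = 0.6433

0.6433


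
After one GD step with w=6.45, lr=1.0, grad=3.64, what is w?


w_new = w - α·∇
= 6.45 - 1.0·3.64
= 6.45 - 3.64
= 2.81

2.81


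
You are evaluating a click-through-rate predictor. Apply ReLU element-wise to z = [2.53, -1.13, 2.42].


ReLU(2.53) = max(0, 2.53) = 2.53
ReLU(-1.13) = max(0, -1.13) = 0.0
ReLU(2.42) = max(0, 2.42) = 2.42
result = [2.53, 0.0, 2.42]

[2.53, 0.0, 2.42]


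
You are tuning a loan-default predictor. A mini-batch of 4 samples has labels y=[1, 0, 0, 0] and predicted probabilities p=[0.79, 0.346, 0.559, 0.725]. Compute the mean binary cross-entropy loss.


L[0] = -ln(0.79) = 0.2357
L[1] = -ln(1-0.346) = -ln(0.654) = 0.4246
L[2] = -ln(1-0.559) = -ln(0.441) = 0.8187
L[3] = -ln(1-0.725) = -ln(0.275) = 1.291
mean = (0.2357 + 0.4246 + 0.8187 + 1.291)/4 = 0.6925

0.6925


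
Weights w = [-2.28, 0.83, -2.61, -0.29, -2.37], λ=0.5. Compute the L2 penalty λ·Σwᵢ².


‖w‖₂² = (-2.28)² + (0.83)² + (-2.61)² + (-0.29)² + (-2.37)²
     = 5.1984 + 0.6889 + 6.8121 + 0.0841 + 5.6169
     = 18.4004
λ·‖w‖₂² = 0.5·18.4004 = 9.2002

9.2002


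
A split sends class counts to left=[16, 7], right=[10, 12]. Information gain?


Parent = [26, 19], H_parent = 0.9825
H_left = 0.8865 (n=23), H_right = 0.994 (n=22)
H_children = (23/45)·0.8865 + (22/45)·0.994 = 0.9391
IG = 0.9825 - 0.9391 = 0.0434

0.0434


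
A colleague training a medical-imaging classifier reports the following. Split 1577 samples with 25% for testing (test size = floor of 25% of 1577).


Test = ⌊1577·25/100⌋ = 394
Train = 1577 - 394 = 1183

Train: 1183, Test: 394


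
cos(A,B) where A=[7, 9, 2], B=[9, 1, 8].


A·B = 7·9 + 9·1 + 2·8 = 88
‖A‖ = √134 = 11.5758, ‖B‖ = √146 = 12.083
cos = 88/(√134·√146) = 88/√19564 = 0.6291

0.6291


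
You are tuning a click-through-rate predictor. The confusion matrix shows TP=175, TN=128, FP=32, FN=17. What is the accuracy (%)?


Accuracy = (TP+TN)/(TP+TN+FP+FN)
= (175+128)/(352)
= 303/352 = 86.08%

86.08%


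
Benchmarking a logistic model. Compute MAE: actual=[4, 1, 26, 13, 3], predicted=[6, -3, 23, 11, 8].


Absolute errors: |4-6|=2, |1+ 3|=4, |26-23|=3, |13-11|=2, |3-8|=5
Sum = 16
MAE = 16/5 = 16/5

16/5


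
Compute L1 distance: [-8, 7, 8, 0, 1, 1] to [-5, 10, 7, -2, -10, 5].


d = |-8+ 5| + |7-10| + |8-7| + |0+ 2| + |1+ 10| + |1-5|
  = 3 + 3 + 1 + 2 + 11 + 4
  = 24

24


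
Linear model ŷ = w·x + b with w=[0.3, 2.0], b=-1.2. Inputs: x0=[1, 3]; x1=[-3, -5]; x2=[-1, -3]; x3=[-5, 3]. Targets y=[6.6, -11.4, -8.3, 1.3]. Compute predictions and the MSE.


ŷ0 = (0.3)·(1) + (2.0)·(3) - 1.2 = 5.1
ŷ1 = (0.3)·(-3) + (2.0)·(-5) - 1.2 = -12.1
ŷ2 = (0.3)·(-1) + (2.0)·(-3) - 1.2 = -7.5
ŷ3 = (0.3)·(-5) + (2.0)·(3) - 1.2 = 3.3
errors² = [2.25, 0.49, 0.64, 4.0]
MSE = 7.3800/4 = 1.845

1.845


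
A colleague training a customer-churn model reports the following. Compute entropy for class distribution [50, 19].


Probabilities: [50/69, 19/69] ≈ [0.7246, 0.2754]
H = -((50/69)·log₂(50/69) + (19/69)·log₂(19/69))
  = 0.8491 bits

0.8491 bits


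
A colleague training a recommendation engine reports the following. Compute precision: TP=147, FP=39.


Precision = TP/(TP+FP)
= 147/(147+39)
= 147/186 = 79.03%

79.03%


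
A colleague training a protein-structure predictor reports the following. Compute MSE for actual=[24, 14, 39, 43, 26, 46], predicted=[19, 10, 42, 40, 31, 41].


Squared errors: (24-19)²=25, (14-10)²=16, (39-42)²=9, (43-40)²=9, (26-31)²=25, (46-41)²=25
Sum = 109
MSE = 109/6 = 109/6

109/6


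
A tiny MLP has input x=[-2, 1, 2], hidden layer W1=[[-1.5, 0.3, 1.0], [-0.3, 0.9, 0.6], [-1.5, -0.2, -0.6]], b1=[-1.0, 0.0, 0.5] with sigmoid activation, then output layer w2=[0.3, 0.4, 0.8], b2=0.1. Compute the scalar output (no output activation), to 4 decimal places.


z1[0] = (-1.5)·(-2) + (0.3)·(1) + (1.0)·(2) - 1.0 = 4.3
z1[1] = (-0.3)·(-2) + (0.9)·(1) + (0.6)·(2) + 0.0 = 2.7
z1[2] = (-1.5)·(-2) + (-0.2)·(1) + (-0.6)·(2) + 0.5 = 2.1
h = sigmoid(z1) = [0.9866, 0.937, 0.8909]
output = (0.3)·(0.9866) + (0.4)·(0.937) + (0.8)·(0.8909) + 0.1 = 1.4835

1.4835


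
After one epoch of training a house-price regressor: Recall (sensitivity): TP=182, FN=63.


Recall = TP/(TP+FN)
= 182/(182+63)
= 182/245 = 74.29%

74.29%
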